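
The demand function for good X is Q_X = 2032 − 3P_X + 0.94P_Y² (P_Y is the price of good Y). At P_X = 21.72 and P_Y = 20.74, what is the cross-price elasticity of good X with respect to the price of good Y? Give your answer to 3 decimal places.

At P_X = 21.72 and P_Y = 20.74: Q_X = 2371.179.
∂Q_X/∂P_Y = 1.88P_Y = 1.88(20.74) = 38.9912.
ε = (∂Q_X/∂P_Y)(P_Y/Q_X) = 38.9912 × (20.74/2371.179) ≈ 0.341.
ε > 0: substitutes.

0.341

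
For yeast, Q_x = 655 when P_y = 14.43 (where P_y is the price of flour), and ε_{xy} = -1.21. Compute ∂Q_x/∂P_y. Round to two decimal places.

-54.92

ε = (∂Q_x/∂P_y)·(P_y/Q_x) ⇒ ∂Q_x/∂P_y = ε·Q_x/P_y = -1.21 × 655/14.43 ≈ -54.92.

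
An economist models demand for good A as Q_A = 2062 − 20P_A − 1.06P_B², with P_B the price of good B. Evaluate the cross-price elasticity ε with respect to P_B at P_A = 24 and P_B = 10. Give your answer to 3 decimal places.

At P_A = 24 and P_B = 10: Q_A = 1476.
∂Q_A/∂P_B = -2.12P_B = -2.12(10) = -21.2000.
ε = (∂Q_A/∂P_B)(P_B/Q_A) = -21.2000 × (10/1476) ≈ -0.144.
ε < 0: complements.

-0.144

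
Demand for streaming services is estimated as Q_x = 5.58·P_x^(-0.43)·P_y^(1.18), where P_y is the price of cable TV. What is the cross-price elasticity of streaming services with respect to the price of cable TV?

In a log-linear (constant-elasticity) demand function, the coefficient on the exponent of P_y is the cross-price elasticity.
ε = 1.18. Positive, so streaming services and cable TV are substitutes.

1.18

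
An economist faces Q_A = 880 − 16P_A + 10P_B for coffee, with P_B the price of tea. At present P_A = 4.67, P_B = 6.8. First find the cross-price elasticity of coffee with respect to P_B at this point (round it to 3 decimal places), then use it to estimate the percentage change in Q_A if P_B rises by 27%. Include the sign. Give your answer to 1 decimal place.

At P_A = 4.67, P_B = 6.8: Q_A = 873.28.
∂Q_A/∂P_B = 10.
ε = (∂Q_A/∂P_B)(P_B/Q_A) = 10.0000 × 6.8/873.28 ≈ 0.078.
%ΔQ_A ≈ ε × %ΔP_B = 0.078 × (27%) = 2.1%.

2.1%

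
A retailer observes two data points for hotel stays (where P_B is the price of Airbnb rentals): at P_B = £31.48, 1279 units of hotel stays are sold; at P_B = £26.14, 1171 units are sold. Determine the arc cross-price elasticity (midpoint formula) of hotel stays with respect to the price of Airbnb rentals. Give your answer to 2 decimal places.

ΔQ_A = 1171 − 1279 = -108; ΔP_B = 26.14 − 31.48 = -5.34.
Midpoints: Q̄_A = 1225.0, P̄_B = 28.81.
ε = (ΔQ_A/Q̄_A)/(ΔP_B/P̄_B) = (-108/1225.0)/(-5.34/28.81) ≈ 0.48.
ε > 0: hotel stays and Airbnb rentals are substitutes.

0.48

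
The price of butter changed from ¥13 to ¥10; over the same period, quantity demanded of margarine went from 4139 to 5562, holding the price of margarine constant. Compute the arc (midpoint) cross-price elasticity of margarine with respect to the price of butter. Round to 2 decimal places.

-1.12

ΔQ_A = 5562 − 4139 = 1423; ΔP_B = 10 − 13 = -3.
Midpoints: Q̄_A = 4850.5, P̄_B = 11.50.
ε = (ΔQ_A/Q̄_A)/(ΔP_B/P̄_B) = (1423/4850.5)/(-3/11.50) ≈ -1.12.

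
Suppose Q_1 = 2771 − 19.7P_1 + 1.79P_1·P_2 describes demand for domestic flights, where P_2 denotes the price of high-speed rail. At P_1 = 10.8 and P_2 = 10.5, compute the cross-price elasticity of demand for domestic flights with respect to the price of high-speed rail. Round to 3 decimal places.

At P_1 = 10.8 and P_2 = 10.5: Q_1 = 2761.226.
∂Q_1/∂P_2 = 1.79P_1 = 1.79(10.8) = 19.3320.
ε = (∂Q_1/∂P_2)(P_2/Q_1) = 19.3320 × (10.5/2761.226) ≈ 0.074.
ε > 0: substitutes.

0.074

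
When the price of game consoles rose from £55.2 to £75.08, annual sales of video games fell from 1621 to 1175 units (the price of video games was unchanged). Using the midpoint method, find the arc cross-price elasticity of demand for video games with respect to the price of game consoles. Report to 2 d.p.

ΔQ_A = 1175 − 1621 = -446; ΔP_B = 75.08 − 55.2 = 19.88.
Midpoints: Q̄_A = 1398.0, P̄_B = 65.14.
ε = (ΔQ_A/Q̄_A)/(ΔP_B/P̄_B) = (-446/1398.0)/(19.88/65.14) ≈ -1.05.
ε < 0: video games and game consoles are complements.

-1.05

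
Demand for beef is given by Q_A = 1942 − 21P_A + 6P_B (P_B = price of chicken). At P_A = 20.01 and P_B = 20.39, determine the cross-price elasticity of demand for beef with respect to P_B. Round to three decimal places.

0.074

At P_A = 20.01 and P_B = 20.39: Q_A = 1644.13.
∂Q_A/∂P_B = 6.
ε = (∂Q_A/∂P_B)(P_B/Q_A) = 6 × (20.39/1644.13) ≈ 0.074.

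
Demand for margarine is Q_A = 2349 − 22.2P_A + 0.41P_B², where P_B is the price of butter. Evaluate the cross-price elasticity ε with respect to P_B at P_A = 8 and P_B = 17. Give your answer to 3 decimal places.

0.103

At P_A = 8 and P_B = 17: Q_A = 2289.89.
∂Q_A/∂P_B = 0.82P_B = 0.82(17) = 13.9400.
ε = (∂Q_A/∂P_B)(P_B/Q_A) = 13.9400 × (17/2289.89) ≈ 0.103.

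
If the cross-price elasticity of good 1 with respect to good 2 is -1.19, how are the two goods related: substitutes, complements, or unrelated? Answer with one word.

complements

ε = -1.19 < 0, so a higher price of good 2 lowers demand for good 1: complements.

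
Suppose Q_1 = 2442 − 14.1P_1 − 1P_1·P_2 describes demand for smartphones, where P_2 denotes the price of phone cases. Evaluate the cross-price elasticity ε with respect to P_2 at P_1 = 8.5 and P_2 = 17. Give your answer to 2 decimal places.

At P_1 = 8.5 and P_2 = 17: Q_1 = 2177.65.
∂Q_1/∂P_2 = -1P_1 = -1(8.5) = -8.5000.
ε = (∂Q_1/∂P_2)(P_2/Q_1) = -8.5000 × (17/2177.65) ≈ -0.07.

-0.07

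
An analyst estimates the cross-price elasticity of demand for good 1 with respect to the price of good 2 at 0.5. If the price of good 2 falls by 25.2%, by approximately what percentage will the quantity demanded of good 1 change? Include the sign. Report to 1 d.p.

%ΔQ ≈ ε × %ΔP of good 2 = 0.5 × (-25.2%) = -12.6%.
Demand for good 1 falls by about 12.6%.

-12.6%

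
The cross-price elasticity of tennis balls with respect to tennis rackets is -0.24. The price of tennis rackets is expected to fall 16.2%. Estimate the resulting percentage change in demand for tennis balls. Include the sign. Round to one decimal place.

3.9%

%ΔQ ≈ ε × %ΔP of tennis rackets = -0.24 × (-16.2%) = 3.9%.
Demand for tennis balls rises by about 3.9%.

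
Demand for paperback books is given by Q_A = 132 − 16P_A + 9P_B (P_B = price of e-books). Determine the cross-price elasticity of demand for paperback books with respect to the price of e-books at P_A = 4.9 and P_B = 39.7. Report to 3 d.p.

0.870

At P_A = 4.9 and P_B = 39.7: Q_A = 410.9.
∂Q_A/∂P_B = 9.
ε = (∂Q_A/∂P_B)(P_B/Q_A) = 9 × (39.7/410.9) ≈ 0.870.
Since ε > 0, paperback books and e-books are substitutes.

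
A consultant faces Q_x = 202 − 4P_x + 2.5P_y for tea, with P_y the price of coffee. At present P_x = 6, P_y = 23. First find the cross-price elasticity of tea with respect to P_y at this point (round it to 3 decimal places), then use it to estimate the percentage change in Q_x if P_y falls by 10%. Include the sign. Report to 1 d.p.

At P_x = 6, P_y = 23: Q_x = 235.5.
∂Q_x/∂P_y = 2.5.
ε = (∂Q_x/∂P_y)(P_y/Q_x) = 2.5000 × 23/235.5 ≈ 0.244.
%ΔQ_x ≈ ε × %ΔP_y = 0.244 × (-10%) = -2.4%.

-2.4%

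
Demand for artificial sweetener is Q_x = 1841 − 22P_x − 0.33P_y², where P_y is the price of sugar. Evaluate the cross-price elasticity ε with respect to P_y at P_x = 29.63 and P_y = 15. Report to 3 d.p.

At P_x = 29.63 and P_y = 15: Q_x = 1114.89.
∂Q_x/∂P_y = -0.66P_y = -0.66(15) = -9.9000.
ε = (∂Q_x/∂P_y)(P_y/Q_x) = -9.9000 × (15/1114.89) ≈ -0.133.
ε < 0: complements.

-0.133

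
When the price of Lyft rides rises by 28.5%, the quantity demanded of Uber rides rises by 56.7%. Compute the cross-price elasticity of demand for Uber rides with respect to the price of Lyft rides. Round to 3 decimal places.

ε = (%ΔQ of Uber rides) / (%ΔP of Lyft rides) = (56.7%) / (28.5%) ≈ 1.989.

1.989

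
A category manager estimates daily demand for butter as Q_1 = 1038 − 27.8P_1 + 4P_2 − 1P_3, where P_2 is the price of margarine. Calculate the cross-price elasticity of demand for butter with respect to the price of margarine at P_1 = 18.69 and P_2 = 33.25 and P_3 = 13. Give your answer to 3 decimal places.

At P_1 = 18.69 and P_2 = 33.25 and P_3 = 13: Q_1 = 638.418.
∂Q_1/∂P_2 = 4.
ε = (∂Q_1/∂P_2)(P_2/Q_1) = 4 × (33.25/638.418) ≈ 0.208.

0.208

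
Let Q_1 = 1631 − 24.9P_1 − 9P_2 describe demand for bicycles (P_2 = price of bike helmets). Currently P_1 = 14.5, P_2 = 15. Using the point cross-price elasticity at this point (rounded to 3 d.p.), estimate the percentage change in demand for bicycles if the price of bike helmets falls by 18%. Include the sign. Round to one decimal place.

At P_1 = 14.5, P_2 = 15: Q_1 = 1134.95.
∂Q_1/∂P_2 = -9.
ε = (∂Q_1/∂P_2)(P_2/Q_1) = -9.0000 × 15/1134.95 ≈ -0.119.
%ΔQ_1 ≈ ε × %ΔP_2 = -0.119 × (-18%) = 2.1%.

2.1%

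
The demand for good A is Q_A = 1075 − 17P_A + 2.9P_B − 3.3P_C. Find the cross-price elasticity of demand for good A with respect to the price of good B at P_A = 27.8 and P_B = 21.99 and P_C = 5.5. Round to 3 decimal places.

0.098

At P_A = 27.8 and P_B = 21.99 and P_C = 5.5: Q_A = 648.021.
∂Q_A/∂P_B = 2.9.
ε = (∂Q_A/∂P_B)(P_B/Q_A) = 2.9 × (21.99/648.021) ≈ 0.098.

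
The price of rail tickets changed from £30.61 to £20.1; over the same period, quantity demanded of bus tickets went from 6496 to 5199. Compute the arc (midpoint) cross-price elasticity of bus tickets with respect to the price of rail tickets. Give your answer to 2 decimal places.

ΔQ_A = 5199 − 6496 = -1297; ΔP_B = 20.1 − 30.61 = -10.51.
Midpoints: Q̄_A = 5847.5, P̄_B = 25.36.
ε = (ΔQ_A/Q̄_A)/(ΔP_B/P̄_B) = (-1297/5847.5)/(-10.51/25.36) ≈ 0.54.

0.54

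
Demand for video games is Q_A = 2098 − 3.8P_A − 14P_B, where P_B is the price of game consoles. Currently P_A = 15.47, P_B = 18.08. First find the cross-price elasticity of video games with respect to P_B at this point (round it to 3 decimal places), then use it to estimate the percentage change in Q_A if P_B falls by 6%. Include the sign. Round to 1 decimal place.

At P_A = 15.47, P_B = 18.08: Q_A = 1786.094.
∂Q_A/∂P_B = -14.
ε = (∂Q_A/∂P_B)(P_B/Q_A) = -14.0000 × 18.08/1786.094 ≈ -0.142.
%ΔQ_A ≈ ε × %ΔP_B = -0.142 × (-6%) = 0.9%.

0.9%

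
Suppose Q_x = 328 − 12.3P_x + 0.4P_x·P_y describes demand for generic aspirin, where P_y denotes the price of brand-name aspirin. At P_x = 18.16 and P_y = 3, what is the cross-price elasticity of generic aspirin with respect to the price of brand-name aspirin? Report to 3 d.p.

At P_x = 18.16 and P_y = 3: Q_x = 126.424.
∂Q_x/∂P_y = 0.4P_x = 0.4(18.16) = 7.2640.
ε = (∂Q_x/∂P_y)(P_y/Q_x) = 7.2640 × (3/126.424) ≈ 0.172.
ε > 0: substitutes.

0.172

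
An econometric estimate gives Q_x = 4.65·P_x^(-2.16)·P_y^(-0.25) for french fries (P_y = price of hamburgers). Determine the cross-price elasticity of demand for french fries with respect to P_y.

In a log-linear (constant-elasticity) demand function, the coefficient on the exponent of P_y is the cross-price elasticity.
ε = -0.25. Negative, so french fries and hamburgers are complements.

-0.25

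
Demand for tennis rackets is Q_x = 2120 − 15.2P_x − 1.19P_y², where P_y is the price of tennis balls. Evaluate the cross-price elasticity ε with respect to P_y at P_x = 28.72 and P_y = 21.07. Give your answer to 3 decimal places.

At P_x = 28.72 and P_y = 21.07: Q_x = 1155.162.
∂Q_x/∂P_y = -2.38P_y = -2.38(21.07) = -50.1466.
ε = (∂Q_x/∂P_y)(P_y/Q_x) = -50.1466 × (21.07/1155.162) ≈ -0.915.
ε < 0: complements.

-0.915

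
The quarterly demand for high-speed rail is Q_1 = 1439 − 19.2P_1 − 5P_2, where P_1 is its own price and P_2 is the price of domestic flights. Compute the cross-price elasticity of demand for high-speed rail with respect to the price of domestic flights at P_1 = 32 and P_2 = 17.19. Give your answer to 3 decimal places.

-0.116

At P_1 = 32 and P_2 = 17.19: Q_1 = 738.65.
∂Q_1/∂P_2 = -5.
ε = (∂Q_1/∂P_2)(P_2/Q_1) = -5 × (17.19/738.65) ≈ -0.116.
Since ε < 0, high-speed rail and domestic flights are complements.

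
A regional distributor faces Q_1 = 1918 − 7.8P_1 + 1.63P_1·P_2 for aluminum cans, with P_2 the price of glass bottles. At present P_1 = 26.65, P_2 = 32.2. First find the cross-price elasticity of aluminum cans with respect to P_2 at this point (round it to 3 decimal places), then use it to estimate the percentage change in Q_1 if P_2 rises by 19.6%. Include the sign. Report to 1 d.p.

8.8%

At P_1 = 26.65, P_2 = 32.2: Q_1 = 3108.882.
∂Q_1/∂P_2 = 1.63P_1 = 43.4395.
ε = (∂Q_1/∂P_2)(P_2/Q_1) = 43.4395 × 32.2/3108.882 ≈ 0.450.
%ΔQ_1 ≈ ε × %ΔP_2 = 0.450 × (19.6%) = 8.8%.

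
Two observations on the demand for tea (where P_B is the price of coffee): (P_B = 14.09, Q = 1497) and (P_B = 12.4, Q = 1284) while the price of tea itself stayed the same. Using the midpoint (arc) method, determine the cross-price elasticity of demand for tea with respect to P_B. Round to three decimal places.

1.201

ΔQ_A = 1284 − 1497 = -213; ΔP_B = 12.4 − 14.09 = -1.69.
Midpoints: Q̄_A = 1390.5, P̄_B = 13.25.
ε = (ΔQ_A/Q̄_A)/(ΔP_B/P̄_B) = (-213/1390.5)/(-1.69/13.25) ≈ 1.201.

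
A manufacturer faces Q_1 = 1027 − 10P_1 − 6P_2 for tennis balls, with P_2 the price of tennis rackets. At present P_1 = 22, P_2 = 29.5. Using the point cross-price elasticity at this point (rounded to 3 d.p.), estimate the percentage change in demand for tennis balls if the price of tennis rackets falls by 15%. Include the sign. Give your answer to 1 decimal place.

4.2%

At P_1 = 22, P_2 = 29.5: Q_1 = 630.
∂Q_1/∂P_2 = -6.
ε = (∂Q_1/∂P_2)(P_2/Q_1) = -6.0000 × 29.5/630 ≈ -0.281.
%ΔQ_1 ≈ ε × %ΔP_2 = -0.281 × (-15%) = 4.2%.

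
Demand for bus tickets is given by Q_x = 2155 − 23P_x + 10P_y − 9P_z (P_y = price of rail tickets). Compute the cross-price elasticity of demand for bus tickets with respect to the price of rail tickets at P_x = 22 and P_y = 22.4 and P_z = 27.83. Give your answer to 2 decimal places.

At P_x = 22 and P_y = 22.4 and P_z = 27.83: Q_x = 1622.53.
∂Q_x/∂P_y = 10.
ε = (∂Q_x/∂P_y)(P_y/Q_x) = 10 × (22.4/1622.53) ≈ 0.14.

0.14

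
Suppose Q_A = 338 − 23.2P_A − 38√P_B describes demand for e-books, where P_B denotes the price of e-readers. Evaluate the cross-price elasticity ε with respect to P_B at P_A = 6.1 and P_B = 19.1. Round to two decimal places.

At P_A = 6.1 and P_B = 19.1: Q_A = 30.407.
∂Q_A/∂P_B = -38/(2√P_B) = -38/(2√19.1) = -4.3475.
ε = (∂Q_A/∂P_B)(P_B/Q_A) = -4.3475 × (19.1/30.407) ≈ -2.73.

-2.73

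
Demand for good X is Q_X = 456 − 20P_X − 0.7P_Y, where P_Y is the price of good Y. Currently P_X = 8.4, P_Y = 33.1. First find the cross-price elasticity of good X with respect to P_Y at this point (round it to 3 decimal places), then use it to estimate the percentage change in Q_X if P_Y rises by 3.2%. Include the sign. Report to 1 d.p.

At P_X = 8.4, P_Y = 33.1: Q_X = 264.83.
∂Q_X/∂P_Y = -0.7.
ε = (∂Q_X/∂P_Y)(P_Y/Q_X) = -0.7000 × 33.1/264.83 ≈ -0.087.
%ΔQ_X ≈ ε × %ΔP_Y = -0.087 × (3.2%) = -0.3%.

-0.3%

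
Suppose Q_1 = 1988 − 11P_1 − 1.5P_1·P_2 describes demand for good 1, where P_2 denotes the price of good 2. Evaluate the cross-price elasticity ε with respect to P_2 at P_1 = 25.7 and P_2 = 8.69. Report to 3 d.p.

-0.244

At P_1 = 25.7 and P_2 = 8.69: Q_1 = 1370.301.
∂Q_1/∂P_2 = -1.5P_1 = -1.5(25.7) = -38.5500.
ε = (∂Q_1/∂P_2)(P_2/Q_1) = -38.5500 × (8.69/1370.301) ≈ -0.244.
ε < 0: complements.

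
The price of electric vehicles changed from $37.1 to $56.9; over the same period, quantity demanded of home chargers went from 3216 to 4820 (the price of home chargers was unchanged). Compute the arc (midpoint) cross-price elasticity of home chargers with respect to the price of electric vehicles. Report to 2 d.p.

ΔQ_A = 4820 − 3216 = 1604; ΔP_B = 56.9 − 37.1 = 19.8.
Midpoints: Q̄_A = 4018.0, P̄_B = 47.00.
ε = (ΔQ_A/Q̄_A)/(ΔP_B/P̄_B) = (1604/4018.0)/(19.8/47.00) ≈ 0.95.
ε > 0: home chargers and electric vehicles are substitutes.

0.95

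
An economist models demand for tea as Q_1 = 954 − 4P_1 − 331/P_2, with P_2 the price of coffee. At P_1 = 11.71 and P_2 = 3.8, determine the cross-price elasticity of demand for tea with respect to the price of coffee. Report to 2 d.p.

At P_1 = 11.71 and P_2 = 3.8: Q_1 = 820.055.
∂Q_1/∂P_2 = 331/P_2² = 22.9224.
ε = (∂Q_1/∂P_2)(P_2/Q_1) = 22.9224 × (3.8/820.055) ≈ 0.11.

0.11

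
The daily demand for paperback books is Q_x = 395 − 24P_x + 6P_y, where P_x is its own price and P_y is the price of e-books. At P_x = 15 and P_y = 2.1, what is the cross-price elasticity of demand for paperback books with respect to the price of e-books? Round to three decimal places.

At P_x = 15 and P_y = 2.1: Q_x = 47.6.
∂Q_x/∂P_y = 6.
ε = (∂Q_x/∂P_y)(P_y/Q_x) = 6 × (2.1/47.6) ≈ 0.265.

0.265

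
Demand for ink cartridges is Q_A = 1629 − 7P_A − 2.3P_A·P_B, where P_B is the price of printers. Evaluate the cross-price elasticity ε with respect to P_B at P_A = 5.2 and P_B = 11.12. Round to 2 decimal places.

-0.09

At P_A = 5.2 and P_B = 11.12: Q_A = 1459.605.
∂Q_A/∂P_B = -2.3P_A = -2.3(5.2) = -11.9600.
ε = (∂Q_A/∂P_B)(P_B/Q_A) = -11.9600 × (11.12/1459.605) ≈ -0.09.
ε < 0: complements.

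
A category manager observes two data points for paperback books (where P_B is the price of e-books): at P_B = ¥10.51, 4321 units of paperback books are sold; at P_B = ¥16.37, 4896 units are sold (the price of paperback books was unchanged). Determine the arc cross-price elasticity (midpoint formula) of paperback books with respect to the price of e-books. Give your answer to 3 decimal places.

0.286

ΔQ_A = 4896 − 4321 = 575; ΔP_B = 16.37 − 10.51 = 5.86.
Midpoints: Q̄_A = 4608.5, P̄_B = 13.44.
ε = (ΔQ_A/Q̄_A)/(ΔP_B/P̄_B) = (575/4608.5)/(5.86/13.44) ≈ 0.286.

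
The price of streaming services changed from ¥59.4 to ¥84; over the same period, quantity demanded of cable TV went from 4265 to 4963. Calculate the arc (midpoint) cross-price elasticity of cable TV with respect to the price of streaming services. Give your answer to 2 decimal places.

0.44

ΔQ_A = 4963 − 4265 = 698; ΔP_B = 84 − 59.4 = 24.6.
Midpoints: Q̄_A = 4614.0, P̄_B = 71.70.
ε = (ΔQ_A/Q̄_A)/(ΔP_B/P̄_B) = (698/4614.0)/(24.6/71.70) ≈ 0.44.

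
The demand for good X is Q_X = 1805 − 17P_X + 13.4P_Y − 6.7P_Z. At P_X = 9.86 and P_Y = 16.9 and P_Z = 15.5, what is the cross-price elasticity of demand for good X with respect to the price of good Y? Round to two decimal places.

0.13

At P_X = 9.86 and P_Y = 16.9 and P_Z = 15.5: Q_X = 1759.99.
∂Q_X/∂P_Y = 13.4.
ε = (∂Q_X/∂P_Y)(P_Y/Q_X) = 13.4 × (16.9/1759.99) ≈ 0.13.
Since ε > 0, good X and good Y are substitutes.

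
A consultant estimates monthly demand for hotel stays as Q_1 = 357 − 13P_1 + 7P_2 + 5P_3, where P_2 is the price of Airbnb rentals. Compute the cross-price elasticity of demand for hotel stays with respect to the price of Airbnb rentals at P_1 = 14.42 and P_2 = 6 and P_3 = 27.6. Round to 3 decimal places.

At P_1 = 14.42 and P_2 = 6 and P_3 = 27.6: Q_1 = 349.54.
∂Q_1/∂P_2 = 7.
ε = (∂Q_1/∂P_2)(P_2/Q_1) = 7 × (6/349.54) ≈ 0.120.

0.120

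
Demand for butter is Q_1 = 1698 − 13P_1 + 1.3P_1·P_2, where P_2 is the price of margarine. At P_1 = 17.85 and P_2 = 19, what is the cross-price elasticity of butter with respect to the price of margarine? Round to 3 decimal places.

At P_1 = 17.85 and P_2 = 19: Q_1 = 1906.845.
∂Q_1/∂P_2 = 1.3P_1 = 1.3(17.85) = 23.2050.
ε = (∂Q_1/∂P_2)(P_2/Q_1) = 23.2050 × (19/1906.845) ≈ 0.231.
ε > 0: substitutes.

0.231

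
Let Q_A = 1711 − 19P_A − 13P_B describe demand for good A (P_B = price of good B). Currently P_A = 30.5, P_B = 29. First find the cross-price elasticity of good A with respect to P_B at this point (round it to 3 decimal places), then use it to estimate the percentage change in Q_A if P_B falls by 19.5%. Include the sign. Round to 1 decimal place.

9.8%

At P_A = 30.5, P_B = 29: Q_A = 754.5.
∂Q_A/∂P_B = -13.
ε = (∂Q_A/∂P_B)(P_B/Q_A) = -13.0000 × 29/754.5 ≈ -0.500.
%ΔQ_A ≈ ε × %ΔP_B = -0.500 × (-19.5%) = 9.8%.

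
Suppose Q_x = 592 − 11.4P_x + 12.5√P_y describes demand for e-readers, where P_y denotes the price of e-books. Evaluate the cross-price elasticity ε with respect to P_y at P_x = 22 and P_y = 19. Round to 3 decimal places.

0.069

At P_x = 22 and P_y = 19: Q_x = 395.686.
∂Q_x/∂P_y = 12.5/(2√P_y) = 12.5/(2√19) = 1.4338.
ε = (∂Q_x/∂P_y)(P_y/Q_x) = 1.4338 × (19/395.686) ≈ 0.069.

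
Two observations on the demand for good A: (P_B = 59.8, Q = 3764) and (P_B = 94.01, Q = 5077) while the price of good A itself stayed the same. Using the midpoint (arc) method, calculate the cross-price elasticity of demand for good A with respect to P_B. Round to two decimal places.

ΔQ_A = 5077 − 3764 = 1313; ΔP_B = 94.01 − 59.8 = 34.21.
Midpoints: Q̄_A = 4420.5, P̄_B = 76.91.
ε = (ΔQ_A/Q̄_A)/(ΔP_B/P̄_B) = (1313/4420.5)/(34.21/76.91) ≈ 0.67.
ε > 0: good A and good B are substitutes.

0.67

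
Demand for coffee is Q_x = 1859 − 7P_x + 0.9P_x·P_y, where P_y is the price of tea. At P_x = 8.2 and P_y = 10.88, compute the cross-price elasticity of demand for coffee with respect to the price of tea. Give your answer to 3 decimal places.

At P_x = 8.2 and P_y = 10.88: Q_x = 1881.894.
∂Q_x/∂P_y = 0.9P_x = 0.9(8.2) = 7.3800.
ε = (∂Q_x/∂P_y)(P_y/Q_x) = 7.3800 × (10.88/1881.894) ≈ 0.043.
ε > 0: substitutes.

0.043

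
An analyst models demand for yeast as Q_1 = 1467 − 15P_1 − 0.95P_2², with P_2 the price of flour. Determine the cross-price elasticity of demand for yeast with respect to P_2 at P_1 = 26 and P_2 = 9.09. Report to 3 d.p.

At P_1 = 26 and P_2 = 9.09: Q_1 = 998.503.
∂Q_1/∂P_2 = -1.9P_2 = -1.9(9.09) = -17.2710.
ε = (∂Q_1/∂P_2)(P_2/Q_1) = -17.2710 × (9.09/998.503) ≈ -0.157.

-0.157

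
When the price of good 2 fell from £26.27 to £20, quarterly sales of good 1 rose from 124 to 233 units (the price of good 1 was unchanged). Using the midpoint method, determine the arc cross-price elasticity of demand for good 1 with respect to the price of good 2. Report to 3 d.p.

ΔQ_1 = 233 − 124 = 109; ΔP_2 = 20 − 26.27 = -6.27.
Midpoints: Q̄_1 = 178.5, P̄_2 = 23.13.
ε = (ΔQ_1/Q̄_1)/(ΔP_2/P̄_2) = (109/178.5)/(-6.27/23.13) ≈ -2.253.

-2.253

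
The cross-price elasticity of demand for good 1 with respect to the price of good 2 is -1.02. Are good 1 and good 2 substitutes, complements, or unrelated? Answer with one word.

ε = -1.02 < 0, so a higher price of good 2 lowers demand for good 1: complements.

complements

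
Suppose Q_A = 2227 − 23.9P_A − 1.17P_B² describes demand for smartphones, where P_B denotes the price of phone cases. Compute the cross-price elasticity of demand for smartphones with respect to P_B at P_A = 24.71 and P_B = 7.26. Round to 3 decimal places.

-0.078

At P_A = 24.71 and P_B = 7.26: Q_A = 1574.763.
∂Q_A/∂P_B = -2.34P_B = -2.34(7.26) = -16.9884.
ε = (∂Q_A/∂P_B)(P_B/Q_A) = -16.9884 × (7.26/1574.763) ≈ -0.078.
ε < 0: complements.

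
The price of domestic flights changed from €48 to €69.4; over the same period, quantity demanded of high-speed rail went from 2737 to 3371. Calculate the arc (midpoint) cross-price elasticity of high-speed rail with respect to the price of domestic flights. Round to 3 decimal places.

ΔQ_A = 3371 − 2737 = 634; ΔP_B = 69.4 − 48 = 21.4.
Midpoints: Q̄_A = 3054.0, P̄_B = 58.70.
ε = (ΔQ_A/Q̄_A)/(ΔP_B/P̄_B) = (634/3054.0)/(21.4/58.70) ≈ 0.569.
ε > 0: high-speed rail and domestic flights are substitutes.

0.569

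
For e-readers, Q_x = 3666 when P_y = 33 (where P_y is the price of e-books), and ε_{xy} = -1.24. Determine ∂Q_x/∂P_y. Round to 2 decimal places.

ε = (∂Q_x/∂P_y)·(P_y/Q_x) ⇒ ∂Q_x/∂P_y = ε·Q_x/P_y = -1.24 × 3666/33 ≈ -137.75.

-137.75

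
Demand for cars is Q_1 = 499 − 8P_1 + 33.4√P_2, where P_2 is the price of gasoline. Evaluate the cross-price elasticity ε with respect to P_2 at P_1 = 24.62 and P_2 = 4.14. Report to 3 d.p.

0.092

At P_1 = 24.62 and P_2 = 4.14: Q_1 = 369.999.
∂Q_1/∂P_2 = 33.4/(2√P_2) = 33.4/(2√4.14) = 8.2076.
ε = (∂Q_1/∂P_2)(P_2/Q_1) = 8.2076 × (4.14/369.999) ≈ 0.092.
ε > 0: substitutes.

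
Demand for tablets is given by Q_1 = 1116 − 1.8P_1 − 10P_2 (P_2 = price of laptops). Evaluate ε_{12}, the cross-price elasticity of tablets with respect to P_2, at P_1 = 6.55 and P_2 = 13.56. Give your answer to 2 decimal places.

At P_1 = 6.55 and P_2 = 13.56: Q_1 = 968.61.
∂Q_1/∂P_2 = -10.
ε = (∂Q_1/∂P_2)(P_2/Q_1) = -10 × (13.56/968.61) ≈ -0.14.
Since ε < 0, tablets and laptops are complements.

-0.14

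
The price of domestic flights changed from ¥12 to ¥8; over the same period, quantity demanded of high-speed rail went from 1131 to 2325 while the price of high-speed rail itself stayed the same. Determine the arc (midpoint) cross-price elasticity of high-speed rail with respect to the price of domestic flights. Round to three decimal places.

-1.727

ΔQ_A = 2325 − 1131 = 1194; ΔP_B = 8 − 12 = -4.
Midpoints: Q̄_A = 1728.0, P̄_B = 10.00.
ε = (ΔQ_A/Q̄_A)/(ΔP_B/P̄_B) = (1194/1728.0)/(-4/10.00) ≈ -1.727.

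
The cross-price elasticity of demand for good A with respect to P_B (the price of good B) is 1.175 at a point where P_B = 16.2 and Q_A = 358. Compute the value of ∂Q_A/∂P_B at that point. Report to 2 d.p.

25.97

ε = (∂Q_A/∂P_B)·(P_B/Q_A) ⇒ ∂Q_A/∂P_B = ε·Q_A/P_B = 1.175 × 358/16.2 ≈ 25.97.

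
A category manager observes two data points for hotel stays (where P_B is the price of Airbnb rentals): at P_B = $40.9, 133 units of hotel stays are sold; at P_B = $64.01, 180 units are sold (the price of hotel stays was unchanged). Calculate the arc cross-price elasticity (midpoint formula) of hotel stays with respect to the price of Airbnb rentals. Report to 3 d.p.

ΔQ_A = 180 − 133 = 47; ΔP_B = 64.01 − 40.9 = 23.11.
Midpoints: Q̄_A = 156.5, P̄_B = 52.45.
ε = (ΔQ_A/Q̄_A)/(ΔP_B/P̄_B) = (47/156.5)/(23.11/52.45) ≈ 0.682.

0.682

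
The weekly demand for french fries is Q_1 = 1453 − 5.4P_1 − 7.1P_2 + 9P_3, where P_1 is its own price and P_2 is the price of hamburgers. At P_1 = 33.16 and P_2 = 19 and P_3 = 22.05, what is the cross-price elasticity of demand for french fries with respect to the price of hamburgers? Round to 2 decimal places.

At P_1 = 33.16 and P_2 = 19 and P_3 = 22.05: Q_1 = 1337.486.
∂Q_1/∂P_2 = -7.1.
ε = (∂Q_1/∂P_2)(P_2/Q_1) = -7.1 × (19/1337.486) ≈ -0.10.

-0.10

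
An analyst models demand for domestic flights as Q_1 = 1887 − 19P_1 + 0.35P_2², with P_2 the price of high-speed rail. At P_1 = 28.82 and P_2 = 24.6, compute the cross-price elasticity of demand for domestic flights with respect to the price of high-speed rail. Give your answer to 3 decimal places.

0.273

At P_1 = 28.82 and P_2 = 24.6: Q_1 = 1551.226.
∂Q_1/∂P_2 = 0.7P_2 = 0.7(24.6) = 17.2200.
ε = (∂Q_1/∂P_2)(P_2/Q_1) = 17.2200 × (24.6/1551.226) ≈ 0.273.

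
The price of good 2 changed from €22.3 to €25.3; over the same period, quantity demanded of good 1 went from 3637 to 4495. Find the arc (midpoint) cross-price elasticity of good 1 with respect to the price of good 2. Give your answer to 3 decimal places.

1.674

ΔQ_1 = 4495 − 3637 = 858; ΔP_2 = 25.3 − 22.3 = 3.
Midpoints: Q̄_1 = 4066.0, P̄_2 = 23.80.
ε = (ΔQ_1/Q̄_1)/(ΔP_2/P̄_2) = (858/4066.0)/(3/23.80) ≈ 1.674.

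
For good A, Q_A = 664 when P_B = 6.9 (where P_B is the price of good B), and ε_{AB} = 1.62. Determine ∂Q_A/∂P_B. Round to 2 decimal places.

ε = (∂Q_A/∂P_B)·(P_B/Q_A) ⇒ ∂Q_A/∂P_B = ε·Q_A/P_B = 1.62 × 664/6.9 ≈ 155.90.

155.90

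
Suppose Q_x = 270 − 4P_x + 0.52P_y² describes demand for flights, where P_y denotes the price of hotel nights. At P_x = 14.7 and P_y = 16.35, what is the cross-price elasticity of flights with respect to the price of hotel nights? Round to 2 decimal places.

At P_x = 14.7 and P_y = 16.35: Q_x = 350.208.
∂Q_x/∂P_y = 1.04P_y = 1.04(16.35) = 17.0040.
ε = (∂Q_x/∂P_y)(P_y/Q_x) = 17.0040 × (16.35/350.208) ≈ 0.79.

0.79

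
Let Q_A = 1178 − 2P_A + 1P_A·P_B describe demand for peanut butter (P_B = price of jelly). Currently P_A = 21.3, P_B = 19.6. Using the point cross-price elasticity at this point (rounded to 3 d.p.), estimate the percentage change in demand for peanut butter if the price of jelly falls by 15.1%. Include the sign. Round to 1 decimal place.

At P_A = 21.3, P_B = 19.6: Q_A = 1552.88.
∂Q_A/∂P_B = 1P_A = 21.3000.
ε = (∂Q_A/∂P_B)(P_B/Q_A) = 21.3000 × 19.6/1552.88 ≈ 0.269.
%ΔQ_A ≈ ε × %ΔP_B = 0.269 × (-15.1%) = -4.1%.

-4.1%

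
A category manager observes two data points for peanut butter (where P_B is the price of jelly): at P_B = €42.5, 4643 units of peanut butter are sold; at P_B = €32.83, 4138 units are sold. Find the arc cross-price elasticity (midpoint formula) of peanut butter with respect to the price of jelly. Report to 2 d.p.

ΔQ_A = 4138 − 4643 = -505; ΔP_B = 32.83 − 42.5 = -9.67.
Midpoints: Q̄_A = 4390.5, P̄_B = 37.66.
ε = (ΔQ_A/Q̄_A)/(ΔP_B/P̄_B) = (-505/4390.5)/(-9.67/37.66) ≈ 0.45.

0.45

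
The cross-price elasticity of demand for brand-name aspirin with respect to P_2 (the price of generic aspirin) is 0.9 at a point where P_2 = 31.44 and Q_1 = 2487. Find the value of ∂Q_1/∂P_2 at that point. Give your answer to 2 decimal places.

ε = (∂Q_1/∂P_2)·(P_2/Q_1) ⇒ ∂Q_1/∂P_2 = ε·Q_1/P_2 = 0.9 × 2487/31.44 ≈ 71.19.

71.19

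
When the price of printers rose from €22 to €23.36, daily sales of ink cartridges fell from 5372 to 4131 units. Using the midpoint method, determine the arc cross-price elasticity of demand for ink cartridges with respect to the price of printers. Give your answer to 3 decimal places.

-4.356

ΔQ_A = 4131 − 5372 = -1241; ΔP_B = 23.36 − 22 = 1.36.
Midpoints: Q̄_A = 4751.5, P̄_B = 22.68.
ε = (ΔQ_A/Q̄_A)/(ΔP_B/P̄_B) = (-1241/4751.5)/(1.36/22.68) ≈ -4.356.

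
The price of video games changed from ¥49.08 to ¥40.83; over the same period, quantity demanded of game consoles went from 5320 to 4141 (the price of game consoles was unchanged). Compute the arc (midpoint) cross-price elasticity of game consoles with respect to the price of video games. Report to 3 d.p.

1.358

ΔQ_A = 4141 − 5320 = -1179; ΔP_B = 40.83 − 49.08 = -8.25.
Midpoints: Q̄_A = 4730.5, P̄_B = 44.95.
ε = (ΔQ_A/Q̄_A)/(ΔP_B/P̄_B) = (-1179/4730.5)/(-8.25/44.95) ≈ 1.358.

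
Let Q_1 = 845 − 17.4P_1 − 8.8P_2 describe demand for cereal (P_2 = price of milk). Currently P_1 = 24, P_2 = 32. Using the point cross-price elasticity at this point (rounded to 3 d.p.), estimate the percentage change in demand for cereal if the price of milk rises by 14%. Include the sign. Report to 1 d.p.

At P_1 = 24, P_2 = 32: Q_1 = 145.8.
∂Q_1/∂P_2 = -8.8.
ε = (∂Q_1/∂P_2)(P_2/Q_1) = -8.8000 × 32/145.8 ≈ -1.931.
%ΔQ_1 ≈ ε × %ΔP_2 = -1.931 × (14%) = -27.0%.

-27.0%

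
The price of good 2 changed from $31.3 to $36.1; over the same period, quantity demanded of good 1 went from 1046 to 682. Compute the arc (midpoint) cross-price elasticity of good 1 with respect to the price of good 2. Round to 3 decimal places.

ΔQ_1 = 682 − 1046 = -364; ΔP_2 = 36.1 − 31.3 = 4.8.
Midpoints: Q̄_1 = 864.0, P̄_2 = 33.70.
ε = (ΔQ_1/Q̄_1)/(ΔP_2/P̄_2) = (-364/864.0)/(4.8/33.70) ≈ -2.958.

-2.958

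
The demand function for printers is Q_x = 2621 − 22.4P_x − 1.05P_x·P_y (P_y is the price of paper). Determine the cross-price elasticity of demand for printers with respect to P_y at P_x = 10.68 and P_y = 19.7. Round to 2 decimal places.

At P_x = 10.68 and P_y = 19.7: Q_x = 2160.852.
∂Q_x/∂P_y = -1.05P_x = -1.05(10.68) = -11.2140.
ε = (∂Q_x/∂P_y)(P_y/Q_x) = -11.2140 × (19.7/2160.852) ≈ -0.10.
ε < 0: complements.

-0.10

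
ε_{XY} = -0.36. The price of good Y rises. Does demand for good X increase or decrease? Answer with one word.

ε < 0 and the price of good Y rises, so the quantity of good X moves in the opposite direction: it decreases.

decrease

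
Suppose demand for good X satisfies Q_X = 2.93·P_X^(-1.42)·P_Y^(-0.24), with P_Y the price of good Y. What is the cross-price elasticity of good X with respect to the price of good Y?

-0.24

In a log-linear (constant-elasticity) demand function, the coefficient on the exponent of P_Y is the cross-price elasticity.
ε = -0.24. Negative, so good X and good Y are complements.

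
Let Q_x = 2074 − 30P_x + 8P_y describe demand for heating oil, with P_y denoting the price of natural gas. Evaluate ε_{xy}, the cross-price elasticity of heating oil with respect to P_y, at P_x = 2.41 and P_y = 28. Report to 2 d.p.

At P_x = 2.41 and P_y = 28: Q_x = 2225.7.
∂Q_x/∂P_y = 8.
ε = (∂Q_x/∂P_y)(P_y/Q_x) = 8 × (28/2225.7) ≈ 0.10.
Since ε > 0, heating oil and natural gas are substitutes.

0.10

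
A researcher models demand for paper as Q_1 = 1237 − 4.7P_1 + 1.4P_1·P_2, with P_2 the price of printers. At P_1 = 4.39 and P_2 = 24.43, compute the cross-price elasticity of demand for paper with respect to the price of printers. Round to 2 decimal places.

At P_1 = 4.39 and P_2 = 24.43: Q_1 = 1366.514.
∂Q_1/∂P_2 = 1.4P_1 = 1.4(4.39) = 6.1460.
ε = (∂Q_1/∂P_2)(P_2/Q_1) = 6.1460 × (24.43/1366.514) ≈ 0.11.

0.11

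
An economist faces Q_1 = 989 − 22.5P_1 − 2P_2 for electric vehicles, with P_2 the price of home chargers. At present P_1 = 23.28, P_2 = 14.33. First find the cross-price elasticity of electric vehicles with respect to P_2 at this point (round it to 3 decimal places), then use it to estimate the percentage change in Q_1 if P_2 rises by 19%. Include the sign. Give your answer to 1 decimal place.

-1.3%

At P_1 = 23.28, P_2 = 14.33: Q_1 = 436.54.
∂Q_1/∂P_2 = -2.
ε = (∂Q_1/∂P_2)(P_2/Q_1) = -2.0000 × 14.33/436.54 ≈ -0.066.
%ΔQ_1 ≈ ε × %ΔP_2 = -0.066 × (19%) = -1.3%.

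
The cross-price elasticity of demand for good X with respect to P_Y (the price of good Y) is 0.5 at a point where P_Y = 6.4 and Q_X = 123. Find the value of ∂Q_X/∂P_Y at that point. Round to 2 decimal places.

ε = (∂Q_X/∂P_Y)·(P_Y/Q_X) ⇒ ∂Q_X/∂P_Y = ε·Q_X/P_Y = 0.5 × 123/6.4 ≈ 9.61.

9.61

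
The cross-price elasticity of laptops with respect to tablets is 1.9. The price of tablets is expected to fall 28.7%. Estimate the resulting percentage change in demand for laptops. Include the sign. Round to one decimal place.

%ΔQ ≈ ε × %ΔP of tablets = 1.9 × (-28.7%) = -54.5%.
Demand for laptops falls by about 54.5%.

-54.5%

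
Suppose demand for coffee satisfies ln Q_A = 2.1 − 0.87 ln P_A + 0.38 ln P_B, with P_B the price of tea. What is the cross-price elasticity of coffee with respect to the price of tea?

0.38

In a log-linear (constant-elasticity) demand function, the coefficient on ln P_B is the cross-price elasticity.
ε = 0.38. Positive, so coffee and tea are substitutes.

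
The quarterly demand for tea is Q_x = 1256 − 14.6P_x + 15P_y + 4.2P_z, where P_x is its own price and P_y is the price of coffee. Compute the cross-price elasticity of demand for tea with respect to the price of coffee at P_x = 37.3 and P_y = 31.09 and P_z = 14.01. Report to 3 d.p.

0.377

At P_x = 37.3 and P_y = 31.09 and P_z = 14.01: Q_x = 1236.612.
∂Q_x/∂P_y = 15.
ε = (∂Q_x/∂P_y)(P_y/Q_x) = 15 × (31.09/1236.612) ≈ 0.377.
Since ε > 0, tea and coffee are substitutes.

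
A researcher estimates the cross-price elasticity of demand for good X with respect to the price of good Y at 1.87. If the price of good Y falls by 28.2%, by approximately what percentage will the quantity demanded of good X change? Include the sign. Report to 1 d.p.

-52.7%

%ΔQ ≈ ε × %ΔP of good Y = 1.87 × (-28.2%) = -52.7%.
Demand for good X falls by about 52.7%.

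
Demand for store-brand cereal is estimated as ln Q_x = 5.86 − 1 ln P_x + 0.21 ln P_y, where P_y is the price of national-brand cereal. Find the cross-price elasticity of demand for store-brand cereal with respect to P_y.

0.21

In a log-linear (constant-elasticity) demand function, the coefficient on ln P_y is the cross-price elasticity.
ε = 0.21. Positive, so store-brand cereal and national-brand cereal are substitutes.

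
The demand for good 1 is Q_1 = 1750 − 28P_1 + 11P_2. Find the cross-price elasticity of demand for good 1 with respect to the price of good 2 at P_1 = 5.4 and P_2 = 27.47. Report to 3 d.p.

0.159

At P_1 = 5.4 and P_2 = 27.47: Q_1 = 1900.97.
∂Q_1/∂P_2 = 11.
ε = (∂Q_1/∂P_2)(P_2/Q_1) = 11 × (27.47/1900.97) ≈ 0.159.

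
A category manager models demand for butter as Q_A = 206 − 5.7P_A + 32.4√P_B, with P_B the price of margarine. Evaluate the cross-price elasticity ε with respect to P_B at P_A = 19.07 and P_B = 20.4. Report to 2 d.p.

0.30

At P_A = 19.07 and P_B = 20.4: Q_A = 243.640.
∂Q_A/∂P_B = 32.4/(2√P_B) = 32.4/(2√20.4) = 3.5867.
ε = (∂Q_A/∂P_B)(P_B/Q_A) = 3.5867 × (20.4/243.640) ≈ 0.30.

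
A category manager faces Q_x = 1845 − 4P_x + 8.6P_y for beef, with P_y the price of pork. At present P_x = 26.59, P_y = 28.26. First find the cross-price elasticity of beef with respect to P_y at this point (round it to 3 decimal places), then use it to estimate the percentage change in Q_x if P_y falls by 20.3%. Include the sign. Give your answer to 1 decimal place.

At P_x = 26.59, P_y = 28.26: Q_x = 1981.676.
∂Q_x/∂P_y = 8.6.
ε = (∂Q_x/∂P_y)(P_y/Q_x) = 8.6000 × 28.26/1981.676 ≈ 0.123.
%ΔQ_x ≈ ε × %ΔP_y = 0.123 × (-20.3%) = -2.5%.

-2.5%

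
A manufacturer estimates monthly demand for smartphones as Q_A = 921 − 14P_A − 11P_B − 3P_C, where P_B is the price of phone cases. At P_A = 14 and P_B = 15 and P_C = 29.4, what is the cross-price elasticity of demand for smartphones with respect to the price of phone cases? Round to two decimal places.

-0.35

At P_A = 14 and P_B = 15 and P_C = 29.4: Q_A = 471.8.
∂Q_A/∂P_B = -11.
ε = (∂Q_A/∂P_B)(P_B/Q_A) = -11 × (15/471.8) ≈ -0.35.
Since ε < 0, smartphones and phone cases are complements.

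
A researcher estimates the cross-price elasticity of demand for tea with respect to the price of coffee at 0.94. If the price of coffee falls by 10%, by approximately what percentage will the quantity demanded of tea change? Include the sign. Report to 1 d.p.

%ΔQ ≈ ε × %ΔP of coffee = 0.94 × (-10%) = -9.4%.
Demand for tea falls by about 9.4%.

-9.4%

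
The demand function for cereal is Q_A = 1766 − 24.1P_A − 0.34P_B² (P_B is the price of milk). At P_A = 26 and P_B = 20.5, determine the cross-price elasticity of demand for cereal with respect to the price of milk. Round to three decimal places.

At P_A = 26 and P_B = 20.5: Q_A = 996.515.
∂Q_A/∂P_B = -0.68P_B = -0.68(20.5) = -13.9400.
ε = (∂Q_A/∂P_B)(P_B/Q_A) = -13.9400 × (20.5/996.515) ≈ -0.287.
ε < 0: complements.

-0.287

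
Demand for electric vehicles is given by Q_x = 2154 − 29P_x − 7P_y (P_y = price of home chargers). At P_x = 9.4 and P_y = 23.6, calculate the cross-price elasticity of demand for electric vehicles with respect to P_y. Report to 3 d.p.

-0.096

At P_x = 9.4 and P_y = 23.6: Q_x = 1716.2.
∂Q_x/∂P_y = -7.
ε = (∂Q_x/∂P_y)(P_y/Q_x) = -7 × (23.6/1716.2) ≈ -0.096.
Since ε < 0, electric vehicles and home chargers are complements.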